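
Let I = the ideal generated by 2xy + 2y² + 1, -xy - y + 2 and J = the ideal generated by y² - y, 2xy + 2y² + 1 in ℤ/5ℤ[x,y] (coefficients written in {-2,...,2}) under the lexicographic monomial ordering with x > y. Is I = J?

Yes, the ideals are equal.

For a fixed monomial order, each ideal has a unique reduced Gröbner basis; comparing bases decides equality.
Buchberger on the first generating set:
f_1 = 2xy + 2y² + 1, LT = xy.
f_2 = -xy - y + 2, LT = xy.

S(f_1,f_2): lcm = xy. S = y² - y.
  leading term y²: no divisor's leading term divides it; move y² to the remainder.
  leading term y: no divisor's leading term divides it; move -y to the remainder.
  remainder y² - y ≠ 0; add g_3 = y² - y to the basis.

S(f_1,g_3): lcm = xy². S = xy + y³ - 2y.
  leading term xy: subtract (-2)·f_1 from xy + y³ - 2y → y³ - y² - 2y + 2
  leading term y³: subtract (y)·g_3 from y³ - y² - 2y + 2 → -2y + 2
  leading term y: no divisor's leading term divides it; move -2y to the remainder.
  leading term 1: no divisor's leading term divides it; move 2 to the remainder.
  remainder -2y + 2 ≠ 0; add g_4 = -2y + 2 to the basis.

S(f_1,g_4): lcm = xy. S = x + y² - 2.
  leading term x: no divisor's leading term divides it; move x to the remainder.
  leading term y²: subtract (1)·g_3 from y² - 2 → y - 2
  leading term y: subtract (2)·g_4 from y - 2 → -1
  leading term 1: no divisor's leading term divides it; move -1 to the remainder.
  remainder x - 1 ≠ 0; add g_5 = x - 1 to the basis.

The other S-polynomials (S(f_2,g_3), S(f_2,g_4), S(g_3,g_4), S(f_1,g_5), S(f_2,g_5), S(g_3,g_5), S(g_4,g_5)) all reduce to 0 modulo the current basis, so we have a Gröbner basis.
Inter-reduce: drop elements whose leading term is divisible by another's, tail-reduce, and make monic.
Reduced Gröbner basis: {x - 1, y - 1}.

Buchberger on the second generating set:
h_1 = y² - y, LT = y².
h_2 = 2xy + 2y² + 1, LT = xy.

S(h_1,h_2): lcm = xy². S = -xy - y³ + 2y.
  leading term xy: subtract (2)·h_2 from -xy - y³ + 2y → -y³ + y² + 2y - 2
  leading term y³: subtract (-y)·h_1 from -y³ + y² + 2y - 2 → 2y - 2
  leading term y: no divisor's leading term divides it; move 2y to the remainder.
  leading term 1: no divisor's leading term divides it; move -2 to the remainder.
  remainder 2y - 2 ≠ 0; add k_3 = 2y - 2 to the basis.

S(h_2,k_3): lcm = xy. S = x + y² - 2.
  leading term x: no divisor's leading term divides it; move x to the remainder.
  leading term y²: subtract (1)·h_1 from y² - 2 → y - 2
  leading term y: subtract (-2)·k_3 from y - 2 → -1
  leading term 1: no divisor's leading term divides it; move -1 to the remainder.
  remainder x - 1 ≠ 0; add k_4 = x - 1 to the basis.

The other S-polynomials (S(h_1,k_3), S(h_1,k_4), S(h_2,k_4), S(k_3,k_4)) all reduce to 0 modulo the current basis, so we have a Gröbner basis.
Inter-reduce: drop elements whose leading term is divisible by another's, tail-reduce, and make monic.
Reduced Gröbner basis: {x - 1, y - 1}.

Same reduced basis, so the two generating sets span the same ideal.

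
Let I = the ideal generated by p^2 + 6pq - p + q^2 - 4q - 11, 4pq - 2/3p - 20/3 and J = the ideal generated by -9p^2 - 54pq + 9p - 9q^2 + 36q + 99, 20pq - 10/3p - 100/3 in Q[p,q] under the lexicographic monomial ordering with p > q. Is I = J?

Two ideals are equal iff their reduced Gröbner bases coincide (the reduced basis is unique for a fixed ordering).
Buchberger on the first generating set:
f_1 = p^2 + 6pq - p + q^2 - 4q - 11, LT = p^2.
f_2 = 4pq - 2/3p - 20/3, LT = pq.

S(f_1,f_2): lcm = p^2q. S = 1/6p^2 + 6pq^2 - pq + 5/3p + q^3 - 4q^2 - 11q.
  leading term p^2: subtract (1/6)·f_1 from 1/6p^2 + 6pq^2 - pq + 5/3p + q^3 - 4q^2 - 11q → 6pq^2 - 2pq + 11/6p + q^3 - 25/6q^2 - 31/3q + 11/6
  leading term pq^2: subtract (3/2q)·f_2 from 6pq^2 - 2pq + 11/6p + q^3 - 25/6q^2 - 31/3q + 11/6 → -pq + 11/6p + q^3 - 25/6q^2 - 1/3q + 11/6
  leading term pq: subtract (-1/4)·f_2 from -pq + 11/6p + q^3 - 25/6q^2 - 1/3q + 11/6 → 5/3p + q^3 - 25/6q^2 - 1/3q + 1/6
  leading term p: no divisor's leading term divides it; move 5/3p to the remainder.
  leading term q^3: no divisor's leading term divides it; move q^3 to the remainder.
  leading term q^2: no divisor's leading term divides it; move -25/6q^2 to the remainder.
  leading term q: no divisor's leading term divides it; move -1/3q to the remainder.
  leading term 1: no divisor's leading term divides it; move 1/6 to the remainder.
  remainder 5/3p + q^3 - 25/6q^2 - 1/3q + 1/6 ≠ 0; add g_3 = 5/3p + q^3 - 25/6q^2 - 1/3q + 1/6 to the basis.

S(f_1,g_3): lcm = p^2. S = -3/5pq^3 + 5/2pq^2 + 31/5pq - 11/10p + q^2 - 4q - 11.
  leading term pq^3: subtract (-3/20q^2)·f_2 from -3/5pq^3 + 5/2pq^2 + 31/5pq - 11/10p + q^2 - 4q - 11 → 12/5pq^2 + 31/5pq - 11/10p - 4q - 11
  leading term pq^2: subtract (3/5q)·f_2 from 12/5pq^2 + 31/5pq - 11/10p - 4q - 11 → 33/5pq - 11/10p - 11
  leading term pq: subtract (33/20)·f_2 from 33/5pq - 11/10p - 11 → 0
  remainder 0.

S(f_2,g_3): lcm = pq. S = -1/6p - 3/5q^4 + 5/2q^3 + 1/5q^2 - 1/10q - 5/3.
  leading term p: subtract (-1/10)·g_3 from -1/6p - 3/5q^4 + 5/2q^3 + 1/5q^2 - 1/10q - 5/3 → -3/5q^4 + 13/5q^3 - 13/60q^2 - 2/15q - 33/20
  leading term q^4: no divisor's leading term divides it; move -3/5q^4 to the remainder.
  leading term q^3: no divisor's leading term divides it; move 13/5q^3 to the remainder.
  leading term q^2: no divisor's leading term divides it; move -13/60q^2 to the remainder.
  leading term q: no divisor's leading term divides it; move -2/15q to the remainder.
  leading term 1: no divisor's leading term divides it; move -33/20 to the remainder.
  remainder -3/5q^4 + 13/5q^3 - 13/60q^2 - 2/15q - 33/20 ≠ 0; add g_4 = -3/5q^4 + 13/5q^3 - 13/60q^2 - 2/15q - 33/20 to the basis.

S(f_1,g_4): leading monomials are coprime, so the S-polynomial reduces to 0 (Buchberger's first criterion).
S(f_2,g_4): lcm = pq^4. S = 25/6pq^3 - 13/36pq^2 - 2/9pq - 11/4p - 5/3q^3.
  leading term pq^3: subtract (25/24q^2)·f_2 from 25/6pq^3 - 13/36pq^2 - 2/9pq - 11/4p - 5/3q^3 → 1/3pq^2 - 2/9pq - 11/4p - 5/3q^3 + 125/18q^2
  leading term pq^2: subtract (1/12q)·f_2 from 1/3pq^2 - 2/9pq - 11/4p - 5/3q^3 + 125/18q^2 → -1/6pq - 11/4p - 5/3q^3 + 125/18q^2 + 5/9q
  leading term pq: subtract (-1/24)·f_2 from -1/6pq - 11/4p - 5/3q^3 + 125/18q^2 + 5/9q → -25/9p - 5/3q^3 + 125/18q^2 + 5/9q - 5/18
  leading term p: subtract (-5/3)·g_3 from -25/9p - 5/3q^3 + 125/18q^2 + 5/9q - 5/18 → 0
  remainder 0.

S(g_3,g_4): leading monomials are coprime, so the S-polynomial reduces to 0 (Buchberger's first criterion).
Every S-polynomial of the final basis reduces to 0, so we have a Gröbner basis.
Inter-reduce: drop elements whose leading term is divisible by another's, tail-reduce, and make monic.
Reduced Gröbner basis: {p + 3/5q^3 - 5/2q^2 - 1/5q + 1/10, q^4 - 13/3q^3 + 13/36q^2 + 2/9q + 11/4}.

Buchberger on the second generating set:
h_1 = -9p^2 - 54pq + 9p - 9q^2 + 36q + 99, LT = p^2.
h_2 = 20pq - 10/3p - 100/3, LT = pq.

S(h_1,h_2): lcm = p^2q. S = 1/6p^2 + 6pq^2 - pq + 5/3p + q^3 - 4q^2 - 11q.
  leading term p^2: subtract (-1/54)·h_1 from 1/6p^2 + 6pq^2 - pq + 5/3p + q^3 - 4q^2 - 11q → 6pq^2 - 2pq + 11/6p + q^3 - 25/6q^2 - 31/3q + 11/6
  leading term pq^2: subtract (3/10q)·h_2 from 6pq^2 - 2pq + 11/6p + q^3 - 25/6q^2 - 31/3q + 11/6 → -pq + 11/6p + q^3 - 25/6q^2 - 1/3q + 11/6
  leading term pq: subtract (-1/20)·h_2 from -pq + 11/6p + q^3 - 25/6q^2 - 1/3q + 11/6 → 5/3p + q^3 - 25/6q^2 - 1/3q + 1/6
  leading term p: no divisor's leading term divides it; move 5/3p to the remainder.
  leading term q^3: no divisor's leading term divides it; move q^3 to the remainder.
  leading term q^2: no divisor's leading term divides it; move -25/6q^2 to the remainder.
  leading term q: no divisor's leading term divides it; move -1/3q to the remainder.
  leading term 1: no divisor's leading term divides it; move 1/6 to the remainder.
  remainder 5/3p + q^3 - 25/6q^2 - 1/3q + 1/6 ≠ 0; add k_3 = 5/3p + q^3 - 25/6q^2 - 1/3q + 1/6 to the basis.

S(h_1,k_3): lcm = p^2. S = -3/5pq^3 + 5/2pq^2 + 31/5pq - 11/10p + q^2 - 4q - 11.
  leading term pq^3: subtract (-3/100q^2)·h_2 from -3/5pq^3 + 5/2pq^2 + 31/5pq - 11/10p + q^2 - 4q - 11 → 12/5pq^2 + 31/5pq - 11/10p - 4q - 11
  leading term pq^2: subtract (3/25q)·h_2 from 12/5pq^2 + 31/5pq - 11/10p - 4q - 11 → 33/5pq - 11/10p - 11
  leading term pq: subtract (33/100)·h_2 from 33/5pq - 11/10p - 11 → 0
  remainder 0.

S(h_2,k_3): lcm = pq. S = -1/6p - 3/5q^4 + 5/2q^3 + 1/5q^2 - 1/10q - 5/3.
  leading term p: subtract (-1/10)·k_3 from -1/6p - 3/5q^4 + 5/2q^3 + 1/5q^2 - 1/10q - 5/3 → -3/5q^4 + 13/5q^3 - 13/60q^2 - 2/15q - 33/20
  leading term q^4: no divisor's leading term divides it; move -3/5q^4 to the remainder.
  leading term q^3: no divisor's leading term divides it; move 13/5q^3 to the remainder.
  leading term q^2: no divisor's leading term divides it; move -13/60q^2 to the remainder.
  leading term q: no divisor's leading term divides it; move -2/15q to the remainder.
  leading term 1: no divisor's leading term divides it; move -33/20 to the remainder.
  remainder -3/5q^4 + 13/5q^3 - 13/60q^2 - 2/15q - 33/20 ≠ 0; add k_4 = -3/5q^4 + 13/5q^3 - 13/60q^2 - 2/15q - 33/20 to the basis.

S(h_1,k_4): leading monomials are coprime, so the S-polynomial reduces to 0 (Buchberger's first criterion).
S(h_2,k_4): lcm = pq^4. S = 25/6pq^3 - 13/36pq^2 - 2/9pq - 11/4p - 5/3q^3.
  leading term pq^3: subtract (5/24q^2)·h_2 from 25/6pq^3 - 13/36pq^2 - 2/9pq - 11/4p - 5/3q^3 → 1/3pq^2 - 2/9pq - 11/4p - 5/3q^3 + 125/18q^2
  leading term pq^2: subtract (1/60q)·h_2 from 1/3pq^2 - 2/9pq - 11/4p - 5/3q^3 + 125/18q^2 → -1/6pq - 11/4p - 5/3q^3 + 125/18q^2 + 5/9q
  leading term pq: subtract (-1/120)·h_2 from -1/6pq - 11/4p - 5/3q^3 + 125/18q^2 + 5/9q → -25/9p - 5/3q^3 + 125/18q^2 + 5/9q - 5/18
  leading term p: subtract (-5/3)·k_3 from -25/9p - 5/3q^3 + 125/18q^2 + 5/9q - 5/18 → 0
  remainder 0.

S(k_3,k_4): leading monomials are coprime, so the S-polynomial reduces to 0 (Buchberger's first criterion).
Every S-polynomial of the final basis reduces to 0, so we have a Gröbner basis.
Inter-reduce: drop elements whose leading term is divisible by another's, tail-reduce, and make monic.
Reduced Gröbner basis: {p + 3/5q^3 - 5/2q^2 - 1/5q + 1/10, q^4 - 13/3q^3 + 13/36q^2 + 2/9q + 11/4}.

The two bases agree; hence the ideals are identical.
The choice of monomial ordering does not affect the verdict — as long as both bases are computed under the same ordering, their equality decides ideal equality.

Yes, the ideals are equal.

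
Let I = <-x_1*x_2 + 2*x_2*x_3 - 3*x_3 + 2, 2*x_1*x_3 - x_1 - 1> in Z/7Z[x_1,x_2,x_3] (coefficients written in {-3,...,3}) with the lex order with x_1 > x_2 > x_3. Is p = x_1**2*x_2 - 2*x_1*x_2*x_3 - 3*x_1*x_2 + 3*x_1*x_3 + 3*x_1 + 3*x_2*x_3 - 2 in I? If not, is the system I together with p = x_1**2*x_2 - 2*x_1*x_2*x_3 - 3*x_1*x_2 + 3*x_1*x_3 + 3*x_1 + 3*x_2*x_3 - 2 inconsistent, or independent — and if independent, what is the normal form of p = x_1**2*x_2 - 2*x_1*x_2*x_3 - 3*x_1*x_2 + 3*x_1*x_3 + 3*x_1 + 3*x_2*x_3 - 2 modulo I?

First compute the reduced Gröbner basis of I by Buchberger's algorithm.
f_1 = -x_1*x_2 + 2*x_2*x_3 - 3*x_3 + 2, LT = x_1*x_2.
f_2 = 2*x_1*x_3 - x_1 - 1, LT = x_1*x_3.

S(f_1,f_2): lcm = x_1*x_2*x_3. S = -3*x_1*x_2 - 2*x_2*x_3**2 - 3*x_2 + 3*x_3**2 - 2*x_3.
  leading term x_1*x_2: subtract (3)·f_1 from -3*x_1*x_2 - 2*x_2*x_3**2 - 3*x_2 + 3*x_3**2 - 2*x_3 → -2*x_2*x_3**2 + x_2*x_3 - 3*x_2 + 3*x_3**2 + 1
  leading term x_2*x_3**2: no divisor's leading term divides it; move -2*x_2*x_3**2 to the remainder.
  leading term x_2*x_3: no divisor's leading term divides it; move x_2*x_3 to the remainder.
  leading term x_2: no divisor's leading term divides it; move -3*x_2 to the remainder.
  leading term x_3**2: no divisor's leading term divides it; move 3*x_3**2 to the remainder.
  leading term 1: no divisor's leading term divides it; move 1 to the remainder.
  remainder -2*x_2*x_3**2 + x_2*x_3 - 3*x_2 + 3*x_3**2 + 1 ≠ 0; add h_3 = -2*x_2*x_3**2 + x_2*x_3 - 3*x_2 + 3*x_3**2 + 1 to the basis.

The other S-polynomials (S(f_1,h_3), S(f_2,h_3)) all reduce to 0 modulo the current basis, so we have a Gröbner basis.
Inter-reduce: drop elements whose leading term is divisible by another's, tail-reduce, and make monic.
Reduced Gröbner basis: {x_1*x_2 - 2*x_2*x_3 + 3*x_3 - 2, x_1*x_3 + 3*x_1 + 3, x_2*x_3**2 + 3*x_2*x_3 - 2*x_2 + 2*x_3**2 + 3}.
Label its elements g_1 = x_1*x_2 - 2*x_2*x_3 + 3*x_3 - 2, g_2 = x_1*x_3 + 3*x_1 + 3, g_3 = x_2*x_3**2 + 3*x_2*x_3 - 2*x_2 + 2*x_3**2 + 3.

Reduce p = x_1**2*x_2 - 2*x_1*x_2*x_3 - 3*x_1*x_2 + 3*x_1*x_3 + 3*x_1 + 3*x_2*x_3 - 2 modulo G:
  leading term x_1**2*x_2: subtract (x_1)·g_1 from x_1**2*x_2 - 2*x_1*x_2*x_3 - 3*x_1*x_2 + 3*x_1*x_3 + 3*x_1 + 3*x_2*x_3 - 2 → -3*x_1*x_2 - 2*x_1 + 3*x_2*x_3 - 2
  leading term x_1*x_2: subtract (-3)·g_1 from -3*x_1*x_2 - 2*x_1 + 3*x_2*x_3 - 2 → -2*x_1 - 3*x_2*x_3 + 2*x_3 - 1
  leading term x_1: no divisor's leading term divides it; move -2*x_1 to the remainder.
  leading term x_2*x_3: no divisor's leading term divides it; move -3*x_2*x_3 to the remainder.
  leading term x_3: no divisor's leading term divides it; move 2*x_3 to the remainder.
  leading term 1: no divisor's leading term divides it; move -1 to the remainder.
  normal form = -2*x_1 - 3*x_2*x_3 + 2*x_3 - 1.
The normal form is nonzero, so p ∉ I. Since p minus its normal form lies in I, I + (p) = I + (r) where r = -2*x_1 - 3*x_2*x_3 + 2*x_3 - 1; decide whether this ideal is the whole ring.
Run Buchberger on G together with r (pairs among the g_i already reduce to 0 since G is a Gröbner basis):
g_1 = x_1*x_2 - 2*x_2*x_3 + 3*x_3 - 2, LT = x_1*x_2.
g_2 = x_1*x_3 + 3*x_1 + 3, LT = x_1*x_3.
g_3 = x_2*x_3**2 + 3*x_2*x_3 - 2*x_2 + 2*x_3**2 + 3, LT = x_2*x_3**2.
r = -2*x_1 - 3*x_2*x_3 + 2*x_3 - 1, LT = x_1.

S(g_1,r): lcm = x_1*x_2. S = 2*x_2**2*x_3 - x_2*x_3 + 3*x_2 + 3*x_3 - 2.
  leading term x_2**2*x_3: no divisor's leading term divides it; move 2*x_2**2*x_3 to the remainder.
  leading term x_2*x_3: no divisor's leading term divides it; move -x_2*x_3 to the remainder.
  leading term x_2: no divisor's leading term divides it; move 3*x_2 to the remainder.
  leading term x_3: no divisor's leading term divides it; move 3*x_3 to the remainder.
  leading term 1: no divisor's leading term divides it; move -2 to the remainder.
  remainder 2*x_2**2*x_3 - x_2*x_3 + 3*x_2 + 3*x_3 - 2 ≠ 0; add m_5 = 2*x_2**2*x_3 - x_2*x_3 + 3*x_2 + 3*x_3 - 2 to the basis.

S(g_2,r): lcm = x_1*x_3. S = 3*x_1 + 2*x_2*x_3**2 + x_3**2 + 3*x_3 + 3.
  leading term x_1: subtract (2)·r from 3*x_1 + 2*x_2*x_3**2 + x_3**2 + 3*x_3 + 3 → 2*x_2*x_3**2 - x_2*x_3 + x_3**2 - x_3 - 2
  leading term x_2*x_3**2: subtract (2)·g_3 from 2*x_2*x_3**2 - x_2*x_3 + x_3**2 - x_3 - 2 → -3*x_2 - 3*x_3**2 - x_3 - 1
  leading term x_2: no divisor's leading term divides it; move -3*x_2 to the remainder.
  leading term x_3**2: no divisor's leading term divides it; move -3*x_3**2 to the remainder.
  leading term x_3: no divisor's leading term divides it; move -x_3 to the remainder.
  leading term 1: no divisor's leading term divides it; move -1 to the remainder.
  remainder -3*x_2 - 3*x_3**2 - x_3 - 1 ≠ 0; add m_6 = -3*x_2 - 3*x_3**2 - x_3 - 1 to the basis.

S(g_3,m_6): lcm = x_2*x_3**2. S = 3*x_2*x_3 - 2*x_2 - x_3**4 + 2*x_3**3 - 3*x_3**2 + 3.
  leading term x_2*x_3: subtract (-x_3)·m_6 from 3*x_2*x_3 - 2*x_2 - x_3**4 + 2*x_3**3 - 3*x_3**2 + 3 → -2*x_2 - x_3**4 - x_3**3 + 3*x_3**2 - x_3 + 3
  leading term x_2: subtract (3)·m_6 from -2*x_2 - x_3**4 - x_3**3 + 3*x_3**2 - x_3 + 3 → -x_3**4 - x_3**3 - 2*x_3**2 + 2*x_3 - 1
  leading term x_3**4: no divisor's leading term divides it; move -x_3**4 to the remainder.
  leading term x_3**3: no divisor's leading term divides it; move -x_3**3 to the remainder.
  leading term x_3**2: no divisor's leading term divides it; move -2*x_3**2 to the remainder.
  leading term x_3: no divisor's leading term divides it; move 2*x_3 to the remainder.
  leading term 1: no divisor's leading term divides it; move -1 to the remainder.
  remainder -x_3**4 - x_3**3 - 2*x_3**2 + 2*x_3 - 1 ≠ 0; add m_7 = -x_3**4 - x_3**3 - 2*x_3**2 + 2*x_3 - 1 to the basis.

The other S-polynomials (S(g_1,g_2), S(g_1,g_3), S(g_2,g_3), S(g_3,r), S(g_1,m_5), S(g_2,m_5), S(g_3,m_5), S(r,m_5), S(g_1,m_6), S(g_2,m_6), S(r,m_6), S(m_5,m_6), S(g_1,m_7), S(g_2,m_7), S(g_3,m_7), S(r,m_7), S(m_5,m_7), S(m_6,m_7)) all reduce to 0 modulo the current basis, so we have a Gröbner basis.
Inter-reduce: drop elements whose leading term is divisible by another's, tail-reduce, and make monic.
Reduced Gröbner basis: {x_1 + 2*x_3**3 + 3*x_3**2 + 2*x_3 - 3, x_2 + x_3**2 - 2*x_3 - 2, x_3**4 + x_3**3 + 2*x_3**2 - 2*x_3 + 1}.
The reduced Gröbner basis of I + (p) is {x_1 + 2*x_3**3 + 3*x_3**2 + 2*x_3 - 3, x_2 + x_3**2 - 2*x_3 - 2, x_3**4 + x_3**3 + 2*x_3**2 - 2*x_3 + 1} ≠ {1}, a proper ideal, so the enlarged system stays consistent: p is independent of I, with normal form -2*x_1 - 3*x_2*x_3 + 2*x_3 - 1.

x_1**2*x_2 - 2*x_1*x_2*x_3 - 3*x_1*x_2 + 3*x_1*x_3 + 3*x_1 + 3*x_2*x_3 - 2 is independent of I; its normal form modulo I is -2*x_1 - 3*x_2*x_3 + 2*x_3 - 1.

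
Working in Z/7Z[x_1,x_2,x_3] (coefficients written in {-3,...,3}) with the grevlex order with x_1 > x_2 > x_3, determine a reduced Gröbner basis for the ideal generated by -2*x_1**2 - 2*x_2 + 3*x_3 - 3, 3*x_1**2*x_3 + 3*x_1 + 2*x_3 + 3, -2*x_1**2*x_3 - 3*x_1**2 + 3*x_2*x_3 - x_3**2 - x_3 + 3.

G = {x_3**3 - x_3**2 + x_3, x_2**2 - x_2 - 3*x_3, x_2*x_3 + 2*x_3**2 + 2*x_2 + 3*x_3 - 2, x_1 + 2*x_2 + x_3 - 1}

f_1 = -2*x_1**2 - 2*x_2 + 3*x_3 - 3, LT = x_1**2.
f_2 = 3*x_1**2*x_3 + 3*x_1 + 2*x_3 + 3, LT = x_1**2*x_3.
f_3 = -2*x_1**2*x_3 - 3*x_1**2 + 3*x_2*x_3 - x_3**2 - x_3 + 3, LT = x_1**2*x_3.

S(f_1,f_2): lcm = x_1**2*x_3. S = x_2*x_3 + 2*x_3**2 - x_1 + 2*x_3 - 1.
  leading term x_2*x_3: no divisor's leading term divides it; move x_2*x_3 to the remainder.
  leading term x_3**2: no divisor's leading term divides it; move 2*x_3**2 to the remainder.
  leading term x_1: no divisor's leading term divides it; move -x_1 to the remainder.
  leading term x_3: no divisor's leading term divides it; move 2*x_3 to the remainder.
  leading term 1: no divisor's leading term divides it; move -1 to the remainder.
  remainder x_2*x_3 + 2*x_3**2 - x_1 + 2*x_3 - 1 ≠ 0; add g_4 = x_2*x_3 + 2*x_3**2 - x_1 + 2*x_3 - 1 to the basis.

S(f_1,f_3): lcm = x_1**2*x_3. S = 2*x_1**2 - x_2*x_3 - 2*x_3**2 + x_3 - 2.
  leading term x_1**2: subtract (-1)·f_1 from 2*x_1**2 - x_2*x_3 - 2*x_3**2 + x_3 - 2 → -x_2*x_3 - 2*x_3**2 - 2*x_2 - 3*x_3 + 2
  leading term x_2*x_3: subtract (-1)·g_4 from -x_2*x_3 - 2*x_3**2 - 2*x_2 - 3*x_3 + 2 → -x_1 - 2*x_2 - x_3 + 1
  leading term x_1: no divisor's leading term divides it; move -x_1 to the remainder.
  leading term x_2: no divisor's leading term divides it; move -2*x_2 to the remainder.
  leading term x_3: no divisor's leading term divides it; move -x_3 to the remainder.
  leading term 1: no divisor's leading term divides it; move 1 to the remainder.
  remainder -x_1 - 2*x_2 - x_3 + 1 ≠ 0; add g_5 = -x_1 - 2*x_2 - x_3 + 1 to the basis.

S(f_1,g_5): lcm = x_1**2. S = -2*x_1*x_2 - x_1*x_3 + x_1 + x_2 + 2*x_3 - 2.
  leading term x_1*x_2: subtract (2*x_2)·g_5 from -2*x_1*x_2 - x_1*x_3 + x_1 + x_2 + 2*x_3 - 2 → -3*x_2**2 - x_1*x_3 + 2*x_2*x_3 + x_1 - x_2 + 2*x_3 - 2
  leading term x_2**2: no divisor's leading term divides it; move -3*x_2**2 to the remainder.
  leading term x_1*x_3: subtract (x_3)·g_5 from -x_1*x_3 + 2*x_2*x_3 + x_1 - x_2 + 2*x_3 - 2 → -3*x_2*x_3 + x_3**2 + x_1 - x_2 + x_3 - 2
  leading term x_2*x_3: subtract (-3)·g_4 from -3*x_2*x_3 + x_3**2 + x_1 - x_2 + x_3 - 2 → -2*x_1 - x_2 + 2
  leading term x_1: subtract (2)·g_5 from -2*x_1 - x_2 + 2 → 3*x_2 + 2*x_3
  leading term x_2: no divisor's leading term divides it; move 3*x_2 to the remainder.
  leading term x_3: no divisor's leading term divides it; move 2*x_3 to the remainder.
  remainder -3*x_2**2 + 3*x_2 + 2*x_3 ≠ 0; add g_6 = -3*x_2**2 + 3*x_2 + 2*x_3 to the basis.

S(f_2,g_5): lcm = x_1**2*x_3. S = -2*x_1*x_2*x_3 - x_1*x_3**2 + x_1*x_3 + x_1 + 3*x_3 + 1.
  leading term x_1*x_2*x_3: subtract (-2*x_1)·g_4 from -2*x_1*x_2*x_3 - x_1*x_3**2 + x_1*x_3 + x_1 + 3*x_3 + 1 → 3*x_1*x_3**2 - 2*x_1**2 - 2*x_1*x_3 - x_1 + 3*x_3 + 1
  leading term x_1*x_3**2: subtract (-3*x_3**2)·g_5 from 3*x_1*x_3**2 - 2*x_1**2 - 2*x_1*x_3 - x_1 + 3*x_3 + 1 → x_2*x_3**2 - 3*x_3**3 - 2*x_1**2 - 2*x_1*x_3 + 3*x_3**2 - x_1 + 3*x_3 + 1
  leading term x_2*x_3**2: subtract (x_3)·g_4 from x_2*x_3**2 - 3*x_3**3 - 2*x_1**2 - 2*x_1*x_3 + 3*x_3**2 - x_1 + 3*x_3 + 1 → 2*x_3**3 - 2*x_1**2 - x_1*x_3 + x_3**2 - x_1 - 3*x_3 + 1
  leading term x_3**3: no divisor's leading term divides it; move 2*x_3**3 to the remainder.
  leading term x_1**2: subtract (1)·f_1 from -2*x_1**2 - x_1*x_3 + x_3**2 - x_1 - 3*x_3 + 1 → -x_1*x_3 + x_3**2 - x_1 + 2*x_2 + x_3 - 3
  leading term x_1*x_3: subtract (x_3)·g_5 from -x_1*x_3 + x_3**2 - x_1 + 2*x_2 + x_3 - 3 → 2*x_2*x_3 + 2*x_3**2 - x_1 + 2*x_2 - 3
  leading term x_2*x_3: subtract (2)·g_4 from 2*x_2*x_3 + 2*x_3**2 - x_1 + 2*x_2 - 3 → -2*x_3**2 + x_1 + 2*x_2 + 3*x_3 - 1
  leading term x_3**2: no divisor's leading term divides it; move -2*x_3**2 to the remainder.
  leading term x_1: subtract (-1)·g_5 from x_1 + 2*x_2 + 3*x_3 - 1 → 2*x_3
  leading term x_3: no divisor's leading term divides it; move 2*x_3 to the remainder.
  remainder 2*x_3**3 - 2*x_3**2 + 2*x_3 ≠ 0; add g_7 = 2*x_3**3 - 2*x_3**2 + 2*x_3 to the basis.

The other S-polynomials (S(f_2,f_3), S(f_1,g_4), S(f_2,g_4), S(f_3,g_4), S(f_3,g_5), S(g_4,g_5), S(f_1,g_6), S(f_2,g_6), S(f_3,g_6), S(g_4,g_6), S(g_5,g_6), S(f_1,g_7), S(f_2,g_7), S(f_3,g_7), S(g_4,g_7), S(g_5,g_7), S(g_6,g_7)) all reduce to 0 modulo the current basis, so we have a Gröbner basis.
Inter-reduce: drop elements whose leading term is divisible by another's, tail-reduce, and make monic.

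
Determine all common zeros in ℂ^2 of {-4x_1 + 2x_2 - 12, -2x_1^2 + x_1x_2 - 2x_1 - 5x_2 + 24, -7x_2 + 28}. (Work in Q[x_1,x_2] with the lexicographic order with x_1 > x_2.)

{(-1, 4)}

Compute a lex Gröbner basis by Buchberger's algorithm.
f_1 = -4x_1 + 2x_2 - 12, LT = x_1.
f_2 = -2x_1^2 + x_1x_2 - 2x_1 - 5x_2 + 24, LT = x_1^2.
f_3 = -7x_2 + 28, LT = x_2.

S(f_1,f_2): lcm = x_1^2. S = 2x_1 - 5/2x_2 + 12.
  leading term x_1: subtract (-1/2)·f_1 from 2x_1 - 5/2x_2 + 12 → -3/2x_2 + 6
  leading term x_2: subtract (3/14)·f_3 from -3/2x_2 + 6 → 0
  remainder 0.

S(f_1,f_3): leading monomials are coprime, so the S-polynomial reduces to 0 (Buchberger's first criterion).
S(f_2,f_3): leading monomials are coprime, so the S-polynomial reduces to 0 (Buchberger's first criterion).
Every S-polynomial of the final basis reduces to 0, so we have a Gröbner basis.
Inter-reduce: drop elements whose leading term is divisible by another's, tail-reduce, and make monic.
Reduced Gröbner basis: {x_1 + 1, x_2 - 4}.

Elimination: the polynomial x_2 - 4 lies in the elimination ideal for x_2, so x_2 ∈ {4}. For each such x_2, the remaining basis elements (now univariate) give the rest of the solution.
  x_2 = 4: the earlier basis element becomes x_1 + 1 = 0, giving x_1 = -1 — point (-1, 4).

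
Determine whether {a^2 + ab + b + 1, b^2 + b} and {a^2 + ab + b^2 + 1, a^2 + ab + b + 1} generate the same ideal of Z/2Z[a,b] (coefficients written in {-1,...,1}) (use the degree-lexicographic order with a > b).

Yes, the ideals are equal.

Since reduced Gröbner bases are canonical representatives of ideals under a given ordering, it suffices to compute and compare them.
Buchberger on the first generating set:
f_1 = a^2 + ab + b + 1, LT = a^2.
f_2 = b^2 + b, LT = b^2.

The S-polynomials (S(f_1,f_2)) all reduce to 0 modulo the current basis, so we have a Gröbner basis.
Inter-reduce: drop elements whose leading term is divisible by another's, tail-reduce, and make monic.
Reduced Gröbner basis: {a^2 + ab + b + 1, b^2 + b}.

Buchberger on the second generating set:
h_1 = a^2 + ab + b^2 + 1, LT = a^2.
h_2 = a^2 + ab + b + 1, LT = a^2.

S(h_1,h_2): lcm = a^2. S = b^2 + b.
  reduce S modulo (h_1, h_2):
  remainder b^2 + b ≠ 0; add k_3 = b^2 + b to the basis.

The other S-polynomials (S(h_1,k_3), S(h_2,k_3)) all reduce to 0 modulo the current basis, so we have a Gröbner basis.
Inter-reduce: drop elements whose leading term is divisible by another's, tail-reduce, and make monic.
Reduced Gröbner basis: {a^2 + ab + b + 1, b^2 + b}.

These coincide, so the ideals are equal.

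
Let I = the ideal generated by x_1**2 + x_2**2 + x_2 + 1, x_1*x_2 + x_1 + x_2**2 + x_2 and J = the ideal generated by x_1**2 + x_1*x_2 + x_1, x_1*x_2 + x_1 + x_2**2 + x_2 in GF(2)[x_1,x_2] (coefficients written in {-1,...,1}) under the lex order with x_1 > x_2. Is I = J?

No, the ideals differ.

Since reduced Gröbner bases are canonical representatives of ideals under a given ordering, it suffices to compute and compare them.
Buchberger on the first generating set:
f_1 = x_1**2 + x_2**2 + x_2 + 1, LT = x_1**2.
f_2 = x_1*x_2 + x_1 + x_2**2 + x_2, LT = x_1*x_2.

S(f_1,f_2): lcm = x_1**2*x_2. S = x_1**2 + x_1*x_2**2 + x_1*x_2 + x_2**3 + x_2**2 + x_2.
  leading term x_1**2: subtract (1)·f_1 from x_1**2 + x_1*x_2**2 + x_1*x_2 + x_2**3 + x_2**2 + x_2 → x_1*x_2**2 + x_1*x_2 + x_2**3 + 1
  leading term x_1*x_2**2: subtract (x_2)·f_2 from x_1*x_2**2 + x_1*x_2 + x_2**3 + 1 → x_2**2 + 1
  leading term x_2**2: no divisor's leading term divides it; move x_2**2 to the remainder.
  leading term 1: no divisor's leading term divides it; move 1 to the remainder.
  remainder x_2**2 + 1 ≠ 0; add g_3 = x_2**2 + 1 to the basis.

The other S-polynomials (S(f_1,g_3), S(f_2,g_3)) all reduce to 0 modulo the current basis, so we have a Gröbner basis.
Inter-reduce: drop elements whose leading term is divisible by another's, tail-reduce, and make monic.
Reduced Gröbner basis: {x_1**2 + x_2, x_1*x_2 + x_1 + x_2 + 1, x_2**2 + 1}.

Buchberger on the second generating set:
h_1 = x_1**2 + x_1*x_2 + x_1, LT = x_1**2.
h_2 = x_1*x_2 + x_1 + x_2**2 + x_2, LT = x_1*x_2.

S(h_1,h_2): lcm = x_1**2*x_2. S = x_1**2.
  leading term x_1**2: subtract (1)·h_1 from x_1**2 → x_1*x_2 + x_1
  leading term x_1*x_2: subtract (1)·h_2 from x_1*x_2 + x_1 → x_2**2 + x_2
  leading term x_2**2: no divisor's leading term divides it; move x_2**2 to the remainder.
  leading term x_2: no divisor's leading term divides it; move x_2 to the remainder.
  remainder x_2**2 + x_2 ≠ 0; add k_3 = x_2**2 + x_2 to the basis.

The other S-polynomials (S(h_1,k_3), S(h_2,k_3)) all reduce to 0 modulo the current basis, so we have a Gröbner basis.
Inter-reduce: drop elements whose leading term is divisible by another's, tail-reduce, and make monic.
Reduced Gröbner basis: {x_1**2, x_1*x_2 + x_1, x_2**2 + x_2}.

These differ, so the ideals are not equal.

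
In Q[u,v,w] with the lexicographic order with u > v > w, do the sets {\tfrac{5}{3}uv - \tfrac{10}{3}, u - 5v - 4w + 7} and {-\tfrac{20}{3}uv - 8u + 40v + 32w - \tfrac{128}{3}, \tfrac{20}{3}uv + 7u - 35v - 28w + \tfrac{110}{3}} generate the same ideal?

For a fixed monomial order, each ideal has a unique reduced Gröbner basis; comparing bases decides equality.
Buchberger on the first generating set:
f_1 = \tfrac{5}{3}uv - \tfrac{10}{3}, LT = uv.
f_2 = u - 5v - 4w + 7, LT = u.

S(f_1,f_2): lcm = uv. S = 5v^{2} + 4vw - 7v - 2.
  reduce S modulo (f_1, f_2):
  remainder 5v^{2} + 4vw - 7v - 2 ≠ 0; add g_3 = 5v^{2} + 4vw - 7v - 2 to the basis.

The other S-polynomials (S(f_1,g_3), S(f_2,g_3)) all reduce to 0 modulo the current basis, so we have a Gröbner basis.
Inter-reduce: drop elements whose leading term is divisible by another's, tail-reduce, and make monic.
Reduced Gröbner basis: {u - 5v - 4w + 7, v^{2} + \tfrac{4}{5}vw - \tfrac{7}{5}v - \tfrac{2}{5}}.

Buchberger on the second generating set:
h_1 = -\tfrac{20}{3}uv - 8u + 40v + 32w - \tfrac{128}{3}, LT = uv.
h_2 = \tfrac{20}{3}uv + 7u - 35v - 28w + \tfrac{110}{3}, LT = uv.

S(h_1,h_2): lcm = uv. S = \tfrac{3}{20}u - \tfrac{3}{4}v - \tfrac{3}{5}w + \tfrac{9}{10}.
  reduce S modulo (h_1, h_2):
  remainder \tfrac{3}{20}u - \tfrac{3}{4}v - \tfrac{3}{5}w + \tfrac{9}{10} ≠ 0; add k_3 = \tfrac{3}{20}u - \tfrac{3}{4}v - \tfrac{3}{5}w + \tfrac{9}{10} to the basis.

S(h_1,k_3): lcm = uv. S = \tfrac{6}{5}u + 5v^{2} + 4vw - 12v - \tfrac{24}{5}w + \tfrac{32}{5}.
  reduce S modulo (h_1, h_2, k_3):
  remainder 5v^{2} + 4vw - 6v - \tfrac{4}{5} ≠ 0; add k_4 = 5v^{2} + 4vw - 6v - \tfrac{4}{5} to the basis.

The other S-polynomials (S(h_2,k_3), S(h_1,k_4), S(h_2,k_4), S(k_3,k_4)) all reduce to 0 modulo the current basis, so we have a Gröbner basis.
Inter-reduce: drop elements whose leading term is divisible by another's, tail-reduce, and make monic.
Reduced Gröbner basis: {u - 5v - 4w + 6, v^{2} + \tfrac{4}{5}vw - \tfrac{6}{5}v - \tfrac{4}{25}}.

The bases are distinct; the ideals are different.

No, the ideals differ.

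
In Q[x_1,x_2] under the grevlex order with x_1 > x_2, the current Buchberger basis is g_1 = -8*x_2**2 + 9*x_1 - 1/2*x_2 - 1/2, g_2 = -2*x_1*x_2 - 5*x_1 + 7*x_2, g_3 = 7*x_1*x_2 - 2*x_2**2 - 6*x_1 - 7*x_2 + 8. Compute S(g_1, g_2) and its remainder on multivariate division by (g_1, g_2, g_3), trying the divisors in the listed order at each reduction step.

lcm(LM(g_1), LM(g_2)) = x_1*x_2**2.
S = (lcm/LT(g_1))·g_1 − (lcm/LT(g_2))·g_2 = -9/8*x_1**2 - 39/16*x_1*x_2 + 7/2*x_2**2 + 1/16*x_1.
Reduce S modulo (g_1, g_2, g_3) in that order:
  leading term x_1**2: no divisor's leading term divides it; move -9/8*x_1**2 to the remainder.
  leading term x_1*x_2: subtract (39/32)·g_2 from -39/16*x_1*x_2 + 7/2*x_2**2 + 1/16*x_1 → 7/2*x_2**2 + 197/32*x_1 - 273/32*x_2
  leading term x_2**2: subtract (-7/16)·g_1 from 7/2*x_2**2 + 197/32*x_1 - 273/32*x_2 → 323/32*x_1 - 35/4*x_2 - 7/32
  leading term x_1: no divisor's leading term divides it; move 323/32*x_1 to the remainder.
  leading term x_2: no divisor's leading term divides it; move -35/4*x_2 to the remainder.
  leading term 1: no divisor's leading term divides it; move -7/32 to the remainder.
The remainder -9/8*x_1**2 + 323/32*x_1 - 35/4*x_2 - 7/32 is nonzero, so it would be added as the next basis element.

S(g_1, g_2) = -9/8*x_1**2 - 39/16*x_1*x_2 + 7/2*x_2**2 + 1/16*x_1; remainder on division = -9/8*x_1**2 + 323/32*x_1 - 35/4*x_2 - 7/32.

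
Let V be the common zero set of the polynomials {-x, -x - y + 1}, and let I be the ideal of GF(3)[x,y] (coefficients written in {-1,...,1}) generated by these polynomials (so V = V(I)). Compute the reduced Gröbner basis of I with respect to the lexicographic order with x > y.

f_1 = -x, LT = x.
f_2 = -x - y + 1, LT = x.

S(f_1,f_2): lcm = x. S = -y + 1.
  reduce S modulo (f_1, f_2):
  remainder -y + 1 ≠ 0; add g_3 = -y + 1 to the basis.

The other S-polynomials (S(f_1,g_3), S(f_2,g_3)) all reduce to 0 modulo the current basis, so we have a Gröbner basis.
Inter-reduce: drop elements whose leading term is divisible by another's, tail-reduce, and make monic.

G = {x, y - 1}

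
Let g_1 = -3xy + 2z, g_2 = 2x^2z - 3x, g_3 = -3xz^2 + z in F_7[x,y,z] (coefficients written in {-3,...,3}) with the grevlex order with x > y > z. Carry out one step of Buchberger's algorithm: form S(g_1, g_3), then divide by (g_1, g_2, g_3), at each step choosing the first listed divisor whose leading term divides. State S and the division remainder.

S(g_1, g_3) = -3z^3 - 2yz; remainder on division = -3z^3 - 2yz.

lcm(LM(g_1), LM(g_3)) = xyz^2.
S = (lcm/LT(g_1))·g_1 − (lcm/LT(g_3))·g_3 = -3z^3 - 2yz.
Reduce S modulo (g_1, g_2, g_3) in that order:
  leading term z^3: no divisor's leading term divides it; move -3z^3 to the remainder.
  leading term yz: no divisor's leading term divides it; move -2yz to the remainder.
The remainder -3z^3 - 2yz is nonzero, so it would be added as the next basis element.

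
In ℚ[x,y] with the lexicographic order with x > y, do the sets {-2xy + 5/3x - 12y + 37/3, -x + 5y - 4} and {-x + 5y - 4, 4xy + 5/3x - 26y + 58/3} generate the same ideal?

For a fixed monomial order, each ideal has a unique reduced Gröbner basis; comparing bases decides equality.
Buchberger on the first generating set:
f_1 = -2xy + 5/3x - 12y + 37/3, LT = xy.
f_2 = -x + 5y - 4, LT = x.

S(f_1,f_2): lcm = xy. S = -⅚x + 5y² + 2y - 37/6.
  leading term x: subtract (⅚)·f_2 from -⅚x + 5y² + 2y - 37/6 → 5y² - 13/6y - 17/6
  leading term y²: no divisor's leading term divides it; move 5y² to the remainder.
  leading term y: no divisor's leading term divides it; move -13/6y to the remainder.
  leading term 1: no divisor's leading term divides it; move -17/6 to the remainder.
  remainder 5y² - 13/6y - 17/6 ≠ 0; add g_3 = 5y² - 13/6y - 17/6 to the basis.

The other S-polynomials (S(f_1,g_3), S(f_2,g_3)) all reduce to 0 modulo the current basis, so we have a Gröbner basis.
Inter-reduce: drop elements whose leading term is divisible by another's, tail-reduce, and make monic.
Reduced Gröbner basis: {x - 5y + 4, y² - 13/30y - 17/30}.

Buchberger on the second generating set:
h_1 = -x + 5y - 4, LT = x.
h_2 = 4xy + 5/3x - 26y + 58/3, LT = xy.

S(h_1,h_2): lcm = xy. S = -5/12x - 5y² + 21/2y - 29/6.
  leading term x: subtract (5/12)·h_1 from -5/12x - 5y² + 21/2y - 29/6 → -5y² + 101/12y - 19/6
  leading term y²: no divisor's leading term divides it; move -5y² to the remainder.
  leading term y: no divisor's leading term divides it; move 101/12y to the remainder.
  leading term 1: no divisor's leading term divides it; move -19/6 to the remainder.
  remainder -5y² + 101/12y - 19/6 ≠ 0; add k_3 = -5y² + 101/12y - 19/6 to the basis.

The other S-polynomials (S(h_1,k_3), S(h_2,k_3)) all reduce to 0 modulo the current basis, so we have a Gröbner basis.
Inter-reduce: drop elements whose leading term is divisible by another's, tail-reduce, and make monic.
Reduced Gröbner basis: {x - 5y + 4, y² - 101/60y + 19/30}.

The bases are distinct; the ideals are different.
The same test decides containment: I ⊆ J iff every generator of I reduces to 0 modulo a Gröbner basis of J.

No, the ideals differ.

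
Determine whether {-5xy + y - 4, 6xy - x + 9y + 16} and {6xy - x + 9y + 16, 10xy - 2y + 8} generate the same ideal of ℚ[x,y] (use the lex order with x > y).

For a fixed monomial order, each ideal has a unique reduced Gröbner basis; comparing bases decides equality.
Buchberger on the first generating set:
f_1 = -5xy + y - 4, LT = xy.
f_2 = 6xy - x + 9y + 16, LT = xy.

S(f_1,f_2): lcm = xy. S = ⅙x - 17/10y - 28/15.
  reduce S modulo (f_1, f_2):
  remainder ⅙x - 17/10y - 28/15 ≠ 0; add g_3 = ⅙x - 17/10y - 28/15 to the basis.

S(f_1,g_3): lcm = xy. S = 51/5y² + 11y + ⅘.
  reduce S modulo (f_1, f_2, g_3):
  remainder 51/5y² + 11y + ⅘ ≠ 0; add g_4 = 51/5y² + 11y + ⅘ to the basis.

The other S-polynomials (S(f_2,g_3), S(f_1,g_4), S(f_2,g_4), S(g_3,g_4)) all reduce to 0 modulo the current basis, so we have a Gröbner basis.
Inter-reduce: drop elements whose leading term is divisible by another's, tail-reduce, and make monic.
Reduced Gröbner basis: {x - 51/5y - 56/5, y² + 55/51y + 4/51}.

Buchberger on the second generating set:
h_1 = 6xy - x + 9y + 16, LT = xy.
h_2 = 10xy - 2y + 8, LT = xy.

S(h_1,h_2): lcm = xy. S = -⅙x + 17/10y + 28/15.
  reduce S modulo (h_1, h_2):
  remainder -⅙x + 17/10y + 28/15 ≠ 0; add k_3 = -⅙x + 17/10y + 28/15 to the basis.

S(h_1,k_3): lcm = xy. S = -⅙x + 51/5y² + 127/10y + 8/3.
  reduce S modulo (h_1, h_2, k_3):
  remainder 51/5y² + 11y + ⅘ ≠ 0; add k_4 = 51/5y² + 11y + ⅘ to the basis.

The other S-polynomials (S(h_2,k_3), S(h_1,k_4), S(h_2,k_4), S(k_3,k_4)) all reduce to 0 modulo the current basis, so we have a Gröbner basis.
Inter-reduce: drop elements whose leading term is divisible by another's, tail-reduce, and make monic.
Reduced Gröbner basis: {x - 51/5y - 56/5, y² + 55/51y + 4/51}.

Same reduced basis, so the two generating sets span the same ideal.
The choice of monomial ordering does not affect the verdict — as long as both bases are computed under the same ordering, their equality decides ideal equality.

Yes, the ideals are equal.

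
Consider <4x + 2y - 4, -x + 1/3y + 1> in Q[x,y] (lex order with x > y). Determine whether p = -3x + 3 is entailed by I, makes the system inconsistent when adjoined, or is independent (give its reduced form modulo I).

First compute the reduced Gröbner basis of I by Buchberger's algorithm.
f_1 = 4x + 2y - 4, LT = x.
f_2 = -x + 1/3y + 1, LT = x.

S(f_1,f_2): lcm = x. S = 5/6y.
  leading term y: no divisor's leading term divides it; move 5/6y to the remainder.
  remainder 5/6y ≠ 0; add h_3 = 5/6y to the basis.

The other S-polynomials (S(f_1,h_3), S(f_2,h_3)) all reduce to 0 modulo the current basis, so we have a Gröbner basis.
Inter-reduce: drop elements whose leading term is divisible by another's, tail-reduce, and make monic.
Reduced Gröbner basis: {x - 1, y}.
Label its elements g_1 = x - 1, g_2 = y.

Reduce p = -3x + 3 modulo G:
  leading term x: subtract (-3)·g_1 from -3x + 3 → 0
  normal form = 0.
Since the normal form is 0, p ∈ I.

The remainder on division by a Gröbner basis is unique — it is the normal form.

-3x + 3 lies in I (it reduces to 0).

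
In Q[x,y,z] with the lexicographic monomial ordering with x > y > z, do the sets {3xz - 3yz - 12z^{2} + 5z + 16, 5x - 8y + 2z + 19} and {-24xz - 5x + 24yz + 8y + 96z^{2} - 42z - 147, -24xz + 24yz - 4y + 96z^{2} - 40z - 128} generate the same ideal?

No, the ideals differ.

Equality of ideals is decidable: compute both reduced Gröbner bases (unique for the ordering) and check whether they agree.
Buchberger on the first generating set:
f_1 = 3xz - 3yz - 12z^{2} + 5z + 16, LT = xz.
f_2 = 5x - 8y + 2z + 19, LT = x.

S(f_1,f_2): lcm = xz. S = \tfrac{3}{5}yz - \tfrac{22}{5}z^{2} - \tfrac{32}{15}z + \tfrac{16}{3}.
  reduce S modulo (f_1, f_2):
  remainder \tfrac{3}{5}yz - \tfrac{22}{5}z^{2} - \tfrac{32}{15}z + \tfrac{16}{3} ≠ 0; add g_3 = \tfrac{3}{5}yz - \tfrac{22}{5}z^{2} - \tfrac{32}{15}z + \tfrac{16}{3} to the basis.

The other S-polynomials (S(f_1,g_3), S(f_2,g_3)) all reduce to 0 modulo the current basis, so we have a Gröbner basis.
Inter-reduce: drop elements whose leading term is divisible by another's, tail-reduce, and make monic.
Reduced Gröbner basis: {x - \tfrac{8}{5}y + \tfrac{2}{5}z + \tfrac{19}{5}, yz - \tfrac{22}{3}z^{2} - \tfrac{32}{9}z + \tfrac{80}{9}}.

Buchberger on the second generating set:
h_1 = -24xz - 5x + 24yz + 8y + 96z^{2} - 42z - 147, LT = xz.
h_2 = -24xz + 24yz - 4y + 96z^{2} - 40z - 128, LT = xz.

S(h_1,h_2): lcm = xz. S = \tfrac{5}{24}x - \tfrac{1}{2}y + \tfrac{1}{12}z + \tfrac{19}{24}.
  reduce S modulo (h_1, h_2):
  remainder \tfrac{5}{24}x - \tfrac{1}{2}y + \tfrac{1}{12}z + \tfrac{19}{24} ≠ 0; add k_3 = \tfrac{5}{24}x - \tfrac{1}{2}y + \tfrac{1}{12}z + \tfrac{19}{24} to the basis.

S(h_1,k_3): lcm = xz. S = \tfrac{5}{24}x + \tfrac{7}{5}yz - \tfrac{1}{3}y - \tfrac{22}{5}z^{2} - \tfrac{41}{20}z + \tfrac{49}{8}.
  reduce S modulo (h_1, h_2, k_3):
  remainder \tfrac{7}{5}yz + \tfrac{1}{6}y - \tfrac{22}{5}z^{2} - \tfrac{32}{15}z + \tfrac{16}{3} ≠ 0; add k_4 = \tfrac{7}{5}yz + \tfrac{1}{6}y - \tfrac{22}{5}z^{2} - \tfrac{32}{15}z + \tfrac{16}{3} to the basis.

The other S-polynomials (S(h_2,k_3), S(h_1,k_4), S(h_2,k_4), S(k_3,k_4)) all reduce to 0 modulo the current basis, so we have a Gröbner basis.
Inter-reduce: drop elements whose leading term is divisible by another's, tail-reduce, and make monic.
Reduced Gröbner basis: {x - \tfrac{12}{5}y + \tfrac{2}{5}z + \tfrac{19}{5}, yz + \tfrac{5}{42}y - \tfrac{22}{7}z^{2} - \tfrac{32}{21}z + \tfrac{80}{21}}.

These differ, so the ideals are not equal.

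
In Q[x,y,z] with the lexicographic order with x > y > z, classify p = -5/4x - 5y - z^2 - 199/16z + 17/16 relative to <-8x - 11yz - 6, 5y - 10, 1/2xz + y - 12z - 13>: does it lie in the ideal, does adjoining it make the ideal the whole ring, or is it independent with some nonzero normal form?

-5/4x - 5y - z^2 - 199/16z + 17/16 lies in I (it reduces to 0).

First compute the reduced Gröbner basis of I by Buchberger's algorithm.
f_1 = -8x - 11yz - 6, LT = x.
f_2 = 5y - 10, LT = y.
f_3 = 1/2xz + y - 12z - 13, LT = xz.

S(f_1,f_3): lcm = xz. S = 11/8yz^2 - 2y + 99/4z + 26.
  reduce S modulo (f_1, f_2, f_3):
  remainder 11/4z^2 + 99/4z + 22 ≠ 0; add h_4 = 11/4z^2 + 99/4z + 22 to the basis.

The other S-polynomials (S(f_1,f_2), S(f_2,f_3), S(f_1,h_4), S(f_2,h_4), S(f_3,h_4)) all reduce to 0 modulo the current basis, so we have a Gröbner basis.
Inter-reduce: drop elements whose leading term is divisible by another's, tail-reduce, and make monic.
Reduced Gröbner basis: {x + 11/4z + 3/4, y - 2, z^2 + 9z + 8}.
Label its elements g_1 = x + 11/4z + 3/4, g_2 = y - 2, g_3 = z^2 + 9z + 8.

Reduce p = -5/4x - 5y - z^2 - 199/16z + 17/16 modulo G:
  leading term x: subtract (-5/4)·g_1 from -5/4x - 5y - z^2 - 199/16z + 17/16 → -5y - z^2 - 9z + 2
  leading term y: subtract (-5)·g_2 from -5y - z^2 - 9z + 2 → -z^2 - 9z - 8
  leading term z^2: subtract (-1)·g_3 from -z^2 - 9z - 8 → 0
  normal form = 0.
Since the normal form is 0, p ∈ I.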